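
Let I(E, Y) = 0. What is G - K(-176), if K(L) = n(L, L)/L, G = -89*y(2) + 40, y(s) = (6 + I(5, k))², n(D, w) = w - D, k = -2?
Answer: -3164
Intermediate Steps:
y(s) = 36 (y(s) = (6 + 0)² = 6² = 36)
G = -3164 (G = -89*36 + 40 = -3204 + 40 = -3164)
K(L) = 0 (K(L) = (L - L)/L = 0/L = 0)
G - K(-176) = -3164 - 1*0 = -3164 + 0 = -3164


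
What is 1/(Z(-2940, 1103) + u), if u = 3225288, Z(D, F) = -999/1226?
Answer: 1226/3954202089 ≈ 3.1005e-7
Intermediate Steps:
Z(D, F) = -999/1226 (Z(D, F) = -999*1/1226 = -999/1226)
1/(Z(-2940, 1103) + u) = 1/(-999/1226 + 3225288) = 1/(3954202089/1226) = 1226/3954202089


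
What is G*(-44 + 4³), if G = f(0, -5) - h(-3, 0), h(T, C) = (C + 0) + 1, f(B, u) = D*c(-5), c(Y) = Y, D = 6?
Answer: -620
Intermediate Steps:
f(B, u) = -30 (f(B, u) = 6*(-5) = -30)
h(T, C) = 1 + C (h(T, C) = C + 1 = 1 + C)
G = -31 (G = -30 - (1 + 0) = -30 - 1*1 = -30 - 1 = -31)
G*(-44 + 4³) = -31*(-44 + 4³) = -31*(-44 + 64) = -31*20 = -620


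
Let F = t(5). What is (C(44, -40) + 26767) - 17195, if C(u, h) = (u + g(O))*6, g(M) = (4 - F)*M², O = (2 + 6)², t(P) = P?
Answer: -14740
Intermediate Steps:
O = 64 (O = 8² = 64)
F = 5
g(M) = -M² (g(M) = (4 - 1*5)*M² = (4 - 5)*M² = -M²)
C(u, h) = -24576 + 6*u (C(u, h) = (u - 1*64²)*6 = (u - 1*4096)*6 = (u - 4096)*6 = (-4096 + u)*6 = -24576 + 6*u)
(C(44, -40) + 26767) - 17195 = ((-24576 + 6*44) + 26767) - 17195 = ((-24576 + 264) + 26767) - 17195 = (-24312 + 26767) - 17195 = 2455 - 17195 = -14740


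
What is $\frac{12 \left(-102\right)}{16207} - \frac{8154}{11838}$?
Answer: $- \frac{24440265}{31976411} \approx -0.76432$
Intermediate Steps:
$\frac{12 \left(-102\right)}{16207} - \frac{8154}{11838} = \left(-1224\right) \frac{1}{16207} - \frac{1359}{1973} = - \frac{1224}{16207} - \frac{1359}{1973} = - \frac{24440265}{31976411}$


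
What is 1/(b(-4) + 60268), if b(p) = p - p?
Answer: 1/60268 ≈ 1.6593e-5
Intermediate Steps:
b(p) = 0
1/(b(-4) + 60268) = 1/(0 + 60268) = 1/60268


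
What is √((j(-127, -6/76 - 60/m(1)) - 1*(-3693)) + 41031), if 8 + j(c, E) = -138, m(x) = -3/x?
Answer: √44578 ≈ 211.14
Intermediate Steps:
j(c, E) = -146 (j(c, E) = -8 - 138 = -146)
√((j(-127, -6/76 - 60/m(1)) - 1*(-3693)) + 41031) = √((-146 - 1*(-3693)) + 41031) = √((-146 + 3693) + 41031) = √(3547 + 41031) = √44578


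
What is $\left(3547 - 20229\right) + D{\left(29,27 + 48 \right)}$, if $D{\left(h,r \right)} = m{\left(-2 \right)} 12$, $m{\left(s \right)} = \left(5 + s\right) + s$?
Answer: $-16670$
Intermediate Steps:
$m{\left(s \right)} = 5 + 2 s$
$D{\left(h,r \right)} = 12$ ($D{\left(h,r \right)} = \left(5 + 2 \left(-2\right)\right) 12 = \left(5 - 4\right) 12 = 1 \cdot 12 = 12$)
$\left(3547 - 20229\right) + D{\left(29,27 + 48 \right)} = \left(3547 - 20229\right) + 12 = -16682 + 12 = -16670$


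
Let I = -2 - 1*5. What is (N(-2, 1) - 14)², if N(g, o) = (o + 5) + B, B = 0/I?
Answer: 64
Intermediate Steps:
I = -7 (I = -2 - 5 = -7)
B = 0 (B = 0/(-7) = 0*(-⅐) = 0)
N(g, o) = 5 + o (N(g, o) = (o + 5) + 0 = (5 + o) + 0 = 5 + o)
(N(-2, 1) - 14)² = ((5 + 1) - 14)² = (6 - 14)² = (-8)² = 64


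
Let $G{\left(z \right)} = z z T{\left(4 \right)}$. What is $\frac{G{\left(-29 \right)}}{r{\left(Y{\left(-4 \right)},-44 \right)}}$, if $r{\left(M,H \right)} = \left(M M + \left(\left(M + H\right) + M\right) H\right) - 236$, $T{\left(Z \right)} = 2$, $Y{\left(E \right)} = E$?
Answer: $\frac{841}{1034} \approx 0.81335$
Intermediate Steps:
$G{\left(z \right)} = 2 z^{2}$ ($G{\left(z \right)} = z z 2 = z^{2} \cdot 2 = 2 z^{2}$)
$r{\left(M,H \right)} = -236 + M^{2} + H \left(H + 2 M\right)$ ($r{\left(M,H \right)} = \left(M^{2} + \left(\left(H + M\right) + M\right) H\right) - 236 = \left(M^{2} + \left(H + 2 M\right) H\right) - 236 = \left(M^{2} + H \left(H + 2 M\right)\right) - 236 = -236 + M^{2} + H \left(H + 2 M\right)$)
$\frac{G{\left(-29 \right)}}{r{\left(Y{\left(-4 \right)},-44 \right)}} = \frac{2 \left(-29\right)^{2}}{-236 + \left(-44\right)^{2} + \left(-4\right)^{2} + 2 \left(-44\right) \left(-4\right)} = \frac{2 \cdot 841}{-236 + 1936 + 16 + 352} = \frac{1682}{2068} = 1682 \cdot \frac{1}{2068} = \frac{841}{1034}$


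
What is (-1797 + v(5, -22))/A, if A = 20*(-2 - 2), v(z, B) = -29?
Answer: 913/40 ≈ 22.825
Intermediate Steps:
A = -80 (A = 20*(-4) = -80)
(-1797 + v(5, -22))/A = (-1797 - 29)/(-80) = -1/80*(-1826) = 913/40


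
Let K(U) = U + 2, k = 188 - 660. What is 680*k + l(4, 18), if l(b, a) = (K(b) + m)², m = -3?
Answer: -320951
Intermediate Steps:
k = -472
K(U) = 2 + U
l(b, a) = (-1 + b)² (l(b, a) = ((2 + b) - 3)² = (-1 + b)²)
680*k + l(4, 18) = 680*(-472) + (-1 + 4)² = -320960 + 3² = -320960 + 9 = -320951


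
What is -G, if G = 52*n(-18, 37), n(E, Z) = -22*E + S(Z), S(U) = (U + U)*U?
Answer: -162968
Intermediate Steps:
S(U) = 2*U**2 (S(U) = (2*U)*U = 2*U**2)
n(E, Z) = -22*E + 2*Z**2
G = 162968 (G = 52*(-22*(-18) + 2*37**2) = 52*(396 + 2*1369) = 52*(396 + 2738) = 52*3134 = 162968)
-G = -1*162968 = -162968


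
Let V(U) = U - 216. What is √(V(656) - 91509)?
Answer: I*√91069 ≈ 301.78*I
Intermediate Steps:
V(U) = -216 + U
√(V(656) - 91509) = √((-216 + 656) - 91509) = √(440 - 91509) = √(-91069) = I*√91069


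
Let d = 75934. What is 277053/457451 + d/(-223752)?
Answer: 13627539311/51177788076 ≈ 0.26628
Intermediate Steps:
277053/457451 + d/(-223752) = 277053/457451 + 75934/(-223752) = 277053*(1/457451) + 75934*(-1/223752) = 277053/457451 - 37967/111876 = 13627539311/51177788076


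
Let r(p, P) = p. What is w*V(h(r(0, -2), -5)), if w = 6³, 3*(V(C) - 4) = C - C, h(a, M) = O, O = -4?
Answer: 864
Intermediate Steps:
h(a, M) = -4
V(C) = 4 (V(C) = 4 + (C - C)/3 = 4 + (⅓)*0 = 4 + 0 = 4)
w = 216
w*V(h(r(0, -2), -5)) = 216*4 = 864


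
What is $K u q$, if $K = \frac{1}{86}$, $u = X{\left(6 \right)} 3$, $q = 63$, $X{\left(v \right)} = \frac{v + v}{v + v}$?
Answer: $\frac{189}{86} \approx 2.1977$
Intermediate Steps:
$X{\left(v \right)} = 1$ ($X{\left(v \right)} = \frac{2 v}{2 v} = 2 v \frac{1}{2 v} = 1$)
$u = 3$ ($u = 1 \cdot 3 = 3$)
$K = \frac{1}{86} \approx 0.011628$
$K u q = \frac{1}{86} \cdot 3 \cdot 63 = \frac{3}{86} \cdot 63 = \frac{189}{86}$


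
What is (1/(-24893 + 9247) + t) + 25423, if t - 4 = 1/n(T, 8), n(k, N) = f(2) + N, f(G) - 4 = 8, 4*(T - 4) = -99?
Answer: 3978316233/156460 ≈ 25427.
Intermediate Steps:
T = -83/4 (T = 4 + (¼)*(-99) = 4 - 99/4 = -83/4 ≈ -20.750)
f(G) = 12 (f(G) = 4 + 8 = 12)
n(k, N) = 12 + N
t = 81/20 (t = 4 + 1/(12 + 8) = 4 + 1/20 = 81/20 ≈ 4.0500)
(1/(-24893 + 9247) + t) + 25423 = (1/(-24893 + 9247) + 81/20) + 25423 = (1/(-15646) + 81/20) + 25423 = (-1/15646 + 81/20) + 25423 = 633653/156460 + 25423 = 3978316233/156460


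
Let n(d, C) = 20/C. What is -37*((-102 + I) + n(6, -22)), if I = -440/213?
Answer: 9100372/2343 ≈ 3884.1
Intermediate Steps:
I = -440/213 (I = -440*1/213 = -440/213 ≈ -2.0657)
-37*((-102 + I) + n(6, -22)) = -37*((-102 - 440/213) + 20/(-22)) = -37*(-22166/213 + 20*(-1/22)) = -37*(-22166/213 - 10/11) = -37*(-245956/2343) = 9100372/2343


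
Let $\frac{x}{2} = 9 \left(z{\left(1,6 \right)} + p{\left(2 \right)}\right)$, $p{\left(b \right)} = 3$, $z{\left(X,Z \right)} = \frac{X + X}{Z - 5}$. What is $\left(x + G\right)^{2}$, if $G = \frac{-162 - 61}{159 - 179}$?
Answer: $\frac{4092529}{400} \approx 10231.0$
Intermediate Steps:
$z{\left(X,Z \right)} = \frac{2 X}{-5 + Z}$
$x = 90$ ($x = 2 \cdot 9 \left(2 \cdot 1 \frac{1}{-5 + 6} + 3\right) = 2 \cdot 9 \left(2 \cdot 1 \cdot 1^{-1} + 3\right) = 2 \cdot 9 \left(2 \cdot 1 \cdot 1 + 3\right) = 2 \cdot 9 \left(2 + 3\right) = 2 \cdot 9 \cdot 5 = 2 \cdot 45 = 90$)
$G = \frac{223}{20}$ ($G = - \frac{223}{-20} = \left(-223\right) \left(- \frac{1}{20}\right) = \frac{223}{20} \approx 11.15$)
$\left(x + G\right)^{2} = \left(90 + \frac{223}{20}\right)^{2} = \left(\frac{2023}{20}\right)^{2} = \frac{4092529}{400}$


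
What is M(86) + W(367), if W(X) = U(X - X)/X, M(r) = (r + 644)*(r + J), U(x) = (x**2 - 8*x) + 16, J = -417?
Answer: -88678194/367 ≈ -2.4163e+5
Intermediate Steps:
U(x) = 16 + x**2 - 8*x
M(r) = (-417 + r)*(644 + r) (M(r) = (r + 644)*(r - 417) = (644 + r)*(-417 + r) = (-417 + r)*(644 + r))
W(X) = 16/X (W(X) = (16 + (X - X)**2 - 8*(X - X))/X = (16 + 0**2 - 8*0)/X = (16 + 0 + 0)/X = 16/X)
M(86) + W(367) = (-268548 + 86**2 + 227*86) + 16/367 = (-268548 + 7396 + 19522) + 16*(1/367) = -241630 + 16/367 = -88678194/367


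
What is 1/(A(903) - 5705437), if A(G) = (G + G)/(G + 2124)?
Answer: -1009/5756785331 ≈ -1.7527e-7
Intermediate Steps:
A(G) = 2*G/(2124 + G) (A(G) = (2*G)/(2124 + G) = 2*G/(2124 + G))
1/(A(903) - 5705437) = 1/(2*903/(2124 + 903) - 5705437) = 1/(2*903/3027 - 5705437) = 1/(2*903*(1/3027) - 5705437) = 1/(602/1009 - 5705437) = 1/(-5756785331/1009) = -1009/5756785331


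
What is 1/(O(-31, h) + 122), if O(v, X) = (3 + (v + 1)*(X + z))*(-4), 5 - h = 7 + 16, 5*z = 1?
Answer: -1/2026 ≈ -0.00049358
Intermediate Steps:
z = ⅕ (z = (⅕)*1 = ⅕ ≈ 0.20000)
h = -18 (h = 5 - (7 + 16) = 5 - 1*23 = 5 - 23 = -18)
O(v, X) = -12 - 4*(1 + v)*(⅕ + X) (O(v, X) = (3 + (v + 1)*(X + ⅕))*(-4) = (3 + (1 + v)*(⅕ + X))*(-4) = -12 - 4*(1 + v)*(⅕ + X))
1/(O(-31, h) + 122) = 1/((-64/5 - 4*(-18) - ⅘*(-31) - 4*(-18)*(-31)) + 122) = 1/((-64/5 + 72 + 124/5 - 2232) + 122) = 1/(-2148 + 122) = 1/(-2026) = -1/2026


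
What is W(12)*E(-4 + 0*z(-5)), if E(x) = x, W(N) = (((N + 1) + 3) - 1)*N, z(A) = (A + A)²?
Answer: -720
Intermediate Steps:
z(A) = 4*A² (z(A) = (2*A)² = 4*A²)
W(N) = N*(3 + N) (W(N) = (((1 + N) + 3) - 1)*N = ((4 + N) - 1)*N = (3 + N)*N = N*(3 + N))
W(12)*E(-4 + 0*z(-5)) = (12*(3 + 12))*(-4 + 0*(4*(-5)²)) = (12*15)*(-4 + 0*(4*25)) = 180*(-4 + 0*100) = 180*(-4 + 0) = 180*(-4) = -720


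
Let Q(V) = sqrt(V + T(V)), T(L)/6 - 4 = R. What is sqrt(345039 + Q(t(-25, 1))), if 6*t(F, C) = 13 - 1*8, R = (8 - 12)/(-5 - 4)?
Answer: sqrt(1380156 + 2*sqrt(110))/2 ≈ 587.40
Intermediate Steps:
R = 4/9 (R = -4/(-9) = -4*(-1/9) = 4/9 ≈ 0.44444)
T(L) = 80/3 (T(L) = 24 + 6*(4/9) = 24 + 8/3 = 80/3)
t(F, C) = 5/6 (t(F, C) = (13 - 1*8)/6 = (13 - 8)/6 = (1/6)*5 = 5/6)
Q(V) = sqrt(80/3 + V) (Q(V) = sqrt(V + 80/3) = sqrt(80/3 + V))
sqrt(345039 + Q(t(-25, 1))) = sqrt(345039 + sqrt(240 + 9*(5/6))/3) = sqrt(345039 + sqrt(240 + 15/2)/3) = sqrt(345039 + sqrt(495/2)/3) = sqrt(345039 + (3*sqrt(110)/2)/3) = sqrt(345039 + sqrt(110)/2)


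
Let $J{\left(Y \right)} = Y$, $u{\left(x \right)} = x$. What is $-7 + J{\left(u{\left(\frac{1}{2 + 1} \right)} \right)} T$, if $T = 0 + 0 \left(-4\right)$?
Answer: $-7$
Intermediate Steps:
$T = 0$ ($T = 0 + 0 = 0$)
$-7 + J{\left(u{\left(\frac{1}{2 + 1} \right)} \right)} T = -7 + \frac{1}{2 + 1} \cdot 0 = -7 + \frac{1}{3} \cdot 0 = -7 + 0 = -7$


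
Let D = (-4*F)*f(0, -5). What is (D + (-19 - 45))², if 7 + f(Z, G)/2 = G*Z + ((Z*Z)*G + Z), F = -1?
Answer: 14400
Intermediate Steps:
f(Z, G) = -14 + 2*Z + 2*G*Z + 2*G*Z² (f(Z, G) = -14 + 2*(G*Z + ((Z*Z)*G + Z)) = -14 + 2*(G*Z + (Z²*G + Z)) = -14 + 2*(G*Z + (G*Z² + Z)) = -14 + 2*(G*Z + (Z + G*Z²)) = -14 + 2*(Z + G*Z + G*Z²) = -14 + (2*Z + 2*G*Z + 2*G*Z²) = -14 + 2*Z + 2*G*Z + 2*G*Z²)
D = -56 (D = (-4*(-1))*(-14 + 2*0 + 2*(-5)*0 + 2*(-5)*0²) = 4*(-14 + 0 + 0 + 2*(-5)*0) = 4*(-14 + 0 + 0 + 0) = 4*(-14) = -56)
(D + (-19 - 45))² = (-56 + (-19 - 45))² = (-56 - 64)² = (-120)² = 14400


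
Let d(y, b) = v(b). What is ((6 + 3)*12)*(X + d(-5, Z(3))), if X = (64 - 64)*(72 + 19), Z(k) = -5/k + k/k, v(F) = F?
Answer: -72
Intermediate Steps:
Z(k) = 1 - 5/k (Z(k) = -5/k + 1 = 1 - 5/k)
d(y, b) = b
X = 0 (X = 0*91 = 0)
((6 + 3)*12)*(X + d(-5, Z(3))) = ((6 + 3)*12)*(0 + (-5 + 3)/3) = (9*12)*(0 + (⅓)*(-2)) = 108*(0 - ⅔) = 108*(-⅔) = -72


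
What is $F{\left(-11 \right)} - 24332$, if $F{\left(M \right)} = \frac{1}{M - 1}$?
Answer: $- \frac{291985}{12} \approx -24332.0$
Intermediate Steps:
$F{\left(M \right)} = \frac{1}{-1 + M}$
$F{\left(-11 \right)} - 24332 = \frac{1}{-1 - 11} - 24332 = \frac{1}{-12} - 24332 = - \frac{1}{12} - 24332 = - \frac{291985}{12}$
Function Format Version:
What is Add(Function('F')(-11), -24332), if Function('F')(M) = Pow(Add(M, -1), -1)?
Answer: Rational(-291985, 12) ≈ -24332.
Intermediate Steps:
Function('F')(M) = Pow(Add(-1, M), -1)
Add(Function('F')(-11), -24332) = Add(Pow(Add(-1, -11), -1), -24332) = Add(Pow(-12, -1), -24332) = Add(Rational(-1, 12), -24332) = Rational(-291985, 12)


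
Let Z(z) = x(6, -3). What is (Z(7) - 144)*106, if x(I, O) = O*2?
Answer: -15900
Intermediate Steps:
x(I, O) = 2*O
Z(z) = -6 (Z(z) = 2*(-3) = -6)
(Z(7) - 144)*106 = (-6 - 144)*106 = -150*106 = -15900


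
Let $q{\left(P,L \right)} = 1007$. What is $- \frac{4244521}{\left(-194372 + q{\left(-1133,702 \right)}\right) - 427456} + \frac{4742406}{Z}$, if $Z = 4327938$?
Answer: $\frac{1184122720168}{149270822061} \approx 7.9327$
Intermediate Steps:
$- \frac{4244521}{\left(-194372 + q{\left(-1133,702 \right)}\right) - 427456} + \frac{4742406}{Z} = - \frac{4244521}{\left(-194372 + 1007\right) - 427456} + \frac{4742406}{4327938} = - \frac{4244521}{-193365 - 427456} + 4742406 \cdot \frac{1}{4327938} = - \frac{4244521}{-620821} + \frac{263467}{240441} = \left(-4244521\right) \left(- \frac{1}{620821}\right) + \frac{263467}{240441} = \frac{4244521}{620821} + \frac{263467}{240441} = \frac{1184122720168}{149270822061}$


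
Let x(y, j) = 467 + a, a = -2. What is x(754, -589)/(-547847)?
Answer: -465/547847 ≈ -0.00084878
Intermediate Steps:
x(y, j) = 465 (x(y, j) = 467 - 2 = 465)
x(754, -589)/(-547847) = 465/(-547847) = 465*(-1/547847) = -465/547847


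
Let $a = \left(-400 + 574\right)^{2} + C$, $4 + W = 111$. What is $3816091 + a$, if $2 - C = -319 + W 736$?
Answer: $3767936$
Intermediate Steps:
$W = 107$ ($W = -4 + 111 = 107$)
$C = -78431$ ($C = 2 - \left(-319 + 107 \cdot 736\right) = 2 - \left(-319 + 78752\right) = 2 - 78433 = -78431$)
$a = -48155$ ($a = \left(-400 + 574\right)^{2} - 78431 = 174^{2} - 78431 = 30276 - 78431 = -48155$)
$3816091 + a = 3816091 - 48155 = 3767936$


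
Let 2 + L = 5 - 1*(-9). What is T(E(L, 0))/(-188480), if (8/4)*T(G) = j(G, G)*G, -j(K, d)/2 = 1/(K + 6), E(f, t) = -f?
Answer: 1/94240 ≈ 1.0611e-5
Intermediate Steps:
L = 12 (L = -2 + (5 - 1*(-9)) = -2 + (5 + 9) = -2 + 14 = 12)
j(K, d) = -2/(6 + K) (j(K, d) = -2/(K + 6) = -2/(6 + K))
T(G) = -G/(6 + G) (T(G) = ((-2/(6 + G))*G)/2 = (-2*G/(6 + G))/2 = -G/(6 + G))
T(E(L, 0))/(-188480) = -(-1*12)/(6 - 1*12)/(-188480) = -1*(-12)/(6 - 12)*(-1/188480) = -1*(-12)/(-6)*(-1/188480) = -1*(-12)*(-⅙)*(-1/188480) = -2*(-1/188480) = 1/94240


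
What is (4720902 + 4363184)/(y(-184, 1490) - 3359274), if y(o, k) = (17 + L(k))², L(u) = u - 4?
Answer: -9084086/1100265 ≈ -8.2563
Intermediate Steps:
L(u) = -4 + u
y(o, k) = (13 + k)² (y(o, k) = (17 + (-4 + k))² = (13 + k)²)
(4720902 + 4363184)/(y(-184, 1490) - 3359274) = (4720902 + 4363184)/((13 + 1490)² - 3359274) = 9084086/(1503² - 3359274) = 9084086/(2259009 - 3359274) = 9084086/(-1100265) = 9084086*(-1/1100265) = -9084086/1100265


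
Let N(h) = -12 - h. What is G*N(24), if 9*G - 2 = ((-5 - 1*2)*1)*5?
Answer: 132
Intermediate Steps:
G = -11/3 (G = 2/9 + (((-5 - 1*2)*1)*5)/9 = 2/9 + (((-5 - 2)*1)*5)/9 = 2/9 + (-7*1*5)/9 = 2/9 + (-7*5)/9 = 2/9 + (1/9)*(-35) = 2/9 - 35/9 = -11/3 ≈ -3.6667)
G*N(24) = -11*(-12 - 1*24)/3 = -11*(-12 - 24)/3 = -11/3*(-36) = 132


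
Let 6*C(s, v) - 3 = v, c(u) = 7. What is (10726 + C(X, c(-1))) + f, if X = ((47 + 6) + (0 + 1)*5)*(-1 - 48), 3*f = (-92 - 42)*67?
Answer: 7735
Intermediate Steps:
f = -8978/3 (f = ((-92 - 42)*67)/3 = (-134*67)/3 = (1/3)*(-8978) = -8978/3 ≈ -2992.7)
X = -2842 (X = (53 + 1*5)*(-49) = (53 + 5)*(-49) = 58*(-49) = -2842)
C(s, v) = 1/2 + v/6
(10726 + C(X, c(-1))) + f = (10726 + (1/2 + (1/6)*7)) - 8978/3 = (10726 + (1/2 + 7/6)) - 8978/3 = (10726 + 5/3) - 8978/3 = 32183/3 - 8978/3 = 7735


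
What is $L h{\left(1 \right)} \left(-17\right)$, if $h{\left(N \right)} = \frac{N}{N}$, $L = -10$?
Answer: $170$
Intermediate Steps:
$h{\left(N \right)} = 1$
$L h{\left(1 \right)} \left(-17\right) = \left(-10\right) 1 \left(-17\right) = \left(-10\right) \left(-17\right) = 170$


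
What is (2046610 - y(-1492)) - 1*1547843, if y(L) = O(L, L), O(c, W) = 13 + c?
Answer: 500246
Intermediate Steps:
y(L) = 13 + L
(2046610 - y(-1492)) - 1*1547843 = (2046610 - (13 - 1492)) - 1*1547843 = (2046610 - 1*(-1479)) - 1547843 = (2046610 + 1479) - 1547843 = 2048089 - 1547843 = 500246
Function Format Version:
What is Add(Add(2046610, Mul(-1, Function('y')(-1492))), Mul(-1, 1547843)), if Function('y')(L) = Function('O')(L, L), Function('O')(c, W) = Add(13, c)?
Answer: 500246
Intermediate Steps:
Function('y')(L) = Add(13, L)
Add(Add(2046610, Mul(-1, Function('y')(-1492))), Mul(-1, 1547843)) = Add(Add(2046610, Mul(-1, Add(13, -1492))), Mul(-1, 1547843)) = Add(Add(2046610, Mul(-1, -1479)), -1547843) = Add(Add(2046610, 1479), -1547843) = Add(2048089, -1547843) = 500246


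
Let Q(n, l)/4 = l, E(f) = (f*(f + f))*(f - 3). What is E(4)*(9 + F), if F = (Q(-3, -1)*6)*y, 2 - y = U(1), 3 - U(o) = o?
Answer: 288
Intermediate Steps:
U(o) = 3 - o
E(f) = 2*f**2*(-3 + f) (E(f) = (f*(2*f))*(-3 + f) = (2*f**2)*(-3 + f) = 2*f**2*(-3 + f))
y = 0 (y = 2 - (3 - 1*1) = 2 - (3 - 1) = 2 - 1*2 = 2 - 2 = 0)
Q(n, l) = 4*l
F = 0 (F = ((4*(-1))*6)*0 = -4*6*0 = -24*0 = 0)
E(4)*(9 + F) = (2*4**2*(-3 + 4))*(9 + 0) = (2*16*1)*9 = 32*9 = 288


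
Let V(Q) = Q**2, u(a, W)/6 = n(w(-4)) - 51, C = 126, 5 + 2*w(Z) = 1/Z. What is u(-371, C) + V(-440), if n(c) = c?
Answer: 773113/4 ≈ 1.9328e+5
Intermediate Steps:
w(Z) = -5/2 + 1/(2*Z) (w(Z) = -5/2 + (1/Z)/2 = -5/2 + 1/(2*Z))
u(a, W) = -1287/4 (u(a, W) = 6*((1/2)*(1 - 5*(-4))/(-4) - 51) = 6*((1/2)*(-1/4)*(1 + 20) - 51) = 6*((1/2)*(-1/4)*21 - 51) = 6*(-21/8 - 51) = 6*(-429/8) = -1287/4)
u(-371, C) + V(-440) = -1287/4 + (-440)**2 = -1287/4 + 193600 = 773113/4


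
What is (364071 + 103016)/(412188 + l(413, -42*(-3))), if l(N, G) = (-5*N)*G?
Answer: 467087/151998 ≈ 3.0730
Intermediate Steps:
l(N, G) = -5*G*N
(364071 + 103016)/(412188 + l(413, -42*(-3))) = (364071 + 103016)/(412188 - 5*(-42*(-3))*413) = 467087/(412188 - 5*126*413) = 467087/(412188 - 260190) = 467087/151998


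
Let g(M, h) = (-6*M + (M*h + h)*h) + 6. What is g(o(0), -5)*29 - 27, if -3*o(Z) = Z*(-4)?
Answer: 872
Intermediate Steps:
o(Z) = 4*Z/3 (o(Z) = -Z*(-4)/3 = -(-4)*Z/3 = 4*Z/3)
g(M, h) = 6 - 6*M + h*(h + M*h) (g(M, h) = (-6*M + (h + M*h)*h) + 6 = (-6*M + h*(h + M*h)) + 6 = 6 - 6*M + h*(h + M*h))
g(o(0), -5)*29 - 27 = (6 + (-5)**2 - 8*0 + ((4/3)*0)*(-5)**2)*29 - 27 = (6 + 25 - 6*0 + 0*25)*29 - 27 = (6 + 25 + 0 + 0)*29 - 27 = 31*29 - 27 = 899 - 27 = 872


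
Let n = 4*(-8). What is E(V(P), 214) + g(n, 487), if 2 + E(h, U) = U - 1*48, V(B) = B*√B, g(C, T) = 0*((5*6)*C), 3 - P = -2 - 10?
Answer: 164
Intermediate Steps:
P = 15 (P = 3 - (-2 - 10) = 3 - 1*(-12) = 3 + 12 = 15)
n = -32
g(C, T) = 0 (g(C, T) = 0*(30*C) = 0)
V(B) = B^(3/2)
E(h, U) = -50 + U (E(h, U) = -2 + (U - 1*48) = -2 + (U - 48) = -2 + (-48 + U) = -50 + U)
E(V(P), 214) + g(n, 487) = (-50 + 214) + 0 = 164 + 0 = 164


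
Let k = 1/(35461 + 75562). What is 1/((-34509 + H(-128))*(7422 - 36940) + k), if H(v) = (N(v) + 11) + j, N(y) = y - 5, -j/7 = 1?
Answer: 111023/113514853947133 ≈ 9.7805e-10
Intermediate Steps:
j = -7 (j = -7*1 = -7)
N(y) = -5 + y
k = 1/111023 ≈ 9.0071e-6
H(v) = -1 + v (H(v) = ((-5 + v) + 11) - 7 = (6 + v) - 7 = -1 + v)
1/((-34509 + H(-128))*(7422 - 36940) + k) = 1/((-34509 + (-1 - 128))*(7422 - 36940) + 1/111023) = 1/((-34509 - 129)*(-29518) + 1/111023) = 1/(-34638*(-29518) + 1/111023) = 1/(1022444484 + 1/111023) = 1/(113514853947133/111023) = 111023/113514853947133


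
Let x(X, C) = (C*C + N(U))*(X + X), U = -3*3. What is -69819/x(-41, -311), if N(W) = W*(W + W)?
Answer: 4107/467318 ≈ 0.0087885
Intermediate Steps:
U = -9
N(W) = 2*W**2 (N(W) = W*(2*W) = 2*W**2)
x(X, C) = 2*X*(162 + C**2) (x(X, C) = (C*C + 2*(-9)**2)*(X + X) = (C**2 + 2*81)*(2*X) = (C**2 + 162)*(2*X) = (162 + C**2)*(2*X) = 2*X*(162 + C**2))
-69819/x(-41, -311) = -69819*(-1/(82*(162 + (-311)**2))) = -69819*(-1/(82*(162 + 96721))) = -69819/(2*(-41)*96883) = -69819/(-7944406) = -69819*(-1/7944406) = 4107/467318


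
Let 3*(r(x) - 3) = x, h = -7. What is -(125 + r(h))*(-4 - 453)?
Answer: 172289/3 ≈ 57430.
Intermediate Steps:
r(x) = 3 + x/3
-(125 + r(h))*(-4 - 453) = -(125 + (3 + (1/3)*(-7)))*(-4 - 453) = -(125 + (3 - 7/3))*(-457) = -(125 + 2/3)*(-457) = -377*(-457)/3 = -1*(-172289/3) = 172289/3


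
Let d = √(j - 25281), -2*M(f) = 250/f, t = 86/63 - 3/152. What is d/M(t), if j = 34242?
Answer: -12883*√8961/1197000 ≈ -1.0188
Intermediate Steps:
t = 12883/9576 (t = 86*(1/63) - 3*1/152 = 86/63 - 3/152 = 12883/9576 ≈ 1.3453)
M(f) = -125/f
d = √8961 (d = √(34242 - 25281) = √8961 ≈ 94.663)
d/M(t) = √8961/((-125/12883/9576)) = √8961/((-125*9576/12883)) = √8961/(-1197000/12883) = √8961*(-12883/1197000) = -12883*√8961/1197000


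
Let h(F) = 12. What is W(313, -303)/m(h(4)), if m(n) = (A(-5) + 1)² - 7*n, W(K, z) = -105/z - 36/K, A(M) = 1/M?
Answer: -182975/65881492 ≈ -0.0027773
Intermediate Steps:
m(n) = 16/25 - 7*n (m(n) = (1/(-5) + 1)² - 7*n = (-⅕ + 1)² - 7*n = (⅘)² - 7*n = 16/25 - 7*n)
W(313, -303)/m(h(4)) = (-105/(-303) - 36/313)/(16/25 - 7*12) = (-105*(-1/303) - 36*1/313)/(16/25 - 84) = (35/101 - 36/313)/(-2084/25) = (7319/31613)*(-25/2084) = -182975/65881492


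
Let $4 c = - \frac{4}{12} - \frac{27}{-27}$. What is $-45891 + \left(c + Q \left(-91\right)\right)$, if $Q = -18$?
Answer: $- \frac{265517}{6} \approx -44253.0$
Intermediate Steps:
$c = \frac{1}{6}$ ($c = \frac{- \frac{4}{12} - \frac{27}{-27}}{4} = \frac{\left(-4\right) \frac{1}{12} - -1}{4} = \frac{- \frac{1}{3} + 1}{4} = \frac{1}{4} \cdot \frac{2}{3} = \frac{1}{6} \approx 0.16667$)
$-45891 + \left(c + Q \left(-91\right)\right) = -45891 + \left(\frac{1}{6} - -1638\right) = -45891 + \left(\frac{1}{6} + 1638\right) = -45891 + \frac{9829}{6} = - \frac{265517}{6}$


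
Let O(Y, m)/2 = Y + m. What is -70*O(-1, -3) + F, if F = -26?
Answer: 534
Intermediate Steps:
O(Y, m) = 2*Y + 2*m (O(Y, m) = 2*(Y + m) = 2*Y + 2*m)
-70*O(-1, -3) + F = -70*(2*(-1) + 2*(-3)) - 26 = -70*(-2 - 6) - 26 = -70*(-8) - 26 = 560 - 26 = 534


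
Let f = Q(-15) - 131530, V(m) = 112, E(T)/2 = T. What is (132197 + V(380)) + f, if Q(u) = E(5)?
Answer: 789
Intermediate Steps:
E(T) = 2*T
Q(u) = 10 (Q(u) = 2*5 = 10)
f = -131520 (f = 10 - 131530 = -131520)
(132197 + V(380)) + f = (132197 + 112) - 131520 = 132309 - 131520 = 789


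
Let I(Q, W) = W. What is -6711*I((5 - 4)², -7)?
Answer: 46977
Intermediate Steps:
-6711*I((5 - 4)², -7) = -6711*(-7) = 46977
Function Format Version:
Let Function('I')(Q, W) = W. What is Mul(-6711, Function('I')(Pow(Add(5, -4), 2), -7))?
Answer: 46977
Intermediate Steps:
Mul(-6711, Function('I')(Pow(Add(5, -4), 2), -7)) = Mul(-6711, -7) = 46977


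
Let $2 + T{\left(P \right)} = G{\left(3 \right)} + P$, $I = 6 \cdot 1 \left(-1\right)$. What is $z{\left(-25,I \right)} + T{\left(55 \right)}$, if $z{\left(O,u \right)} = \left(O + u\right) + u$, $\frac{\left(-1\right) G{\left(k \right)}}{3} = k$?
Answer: $7$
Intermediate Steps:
$G{\left(k \right)} = - 3 k$
$I = -6$ ($I = 6 \left(-1\right) = -6$)
$T{\left(P \right)} = -11 + P$ ($T{\left(P \right)} = -2 + \left(\left(-3\right) 3 + P\right) = -2 + \left(-9 + P\right) = -11 + P$)
$z{\left(O,u \right)} = O + 2 u$
$z{\left(-25,I \right)} + T{\left(55 \right)} = \left(-25 + 2 \left(-6\right)\right) + \left(-11 + 55\right) = \left(-25 - 12\right) + 44 = -37 + 44 = 7$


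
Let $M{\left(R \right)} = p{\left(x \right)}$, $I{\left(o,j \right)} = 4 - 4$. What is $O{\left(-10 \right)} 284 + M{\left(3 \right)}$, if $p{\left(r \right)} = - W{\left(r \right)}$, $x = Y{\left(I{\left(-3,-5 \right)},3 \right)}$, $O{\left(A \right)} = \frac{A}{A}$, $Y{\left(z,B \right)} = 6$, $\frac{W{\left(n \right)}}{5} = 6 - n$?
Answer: $284$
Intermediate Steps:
$W{\left(n \right)} = 30 - 5 n$ ($W{\left(n \right)} = 5 \left(6 - n\right) = 30 - 5 n$)
$I{\left(o,j \right)} = 0$
$O{\left(A \right)} = 1$
$x = 6$
$p{\left(r \right)} = -30 + 5 r$ ($p{\left(r \right)} = - (30 - 5 r) = -30 + 5 r$)
$M{\left(R \right)} = 0$ ($M{\left(R \right)} = -30 + 5 \cdot 6 = -30 + 30 = 0$)
$O{\left(-10 \right)} 284 + M{\left(3 \right)} = 1 \cdot 284 + 0 = 284 + 0 = 284$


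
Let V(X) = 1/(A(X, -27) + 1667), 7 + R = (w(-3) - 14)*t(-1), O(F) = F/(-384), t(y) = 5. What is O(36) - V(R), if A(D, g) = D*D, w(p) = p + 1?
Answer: -6935/73888 ≈ -0.093858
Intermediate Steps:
w(p) = 1 + p
A(D, g) = D²
O(F) = -F/384 (O(F) = F*(-1/384) = -F/384)
R = -87 (R = -7 + ((1 - 3) - 14)*5 = -7 + (-2 - 14)*5 = -7 - 16*5 = -7 - 80 = -87)
V(X) = 1/(1667 + X²) (V(X) = 1/(X² + 1667) = 1/(1667 + X²))
O(36) - V(R) = -1/384*36 - 1/(1667 + (-87)²) = -3/32 - 1/(1667 + 7569) = -3/32 - 1/9236 = -6935/73888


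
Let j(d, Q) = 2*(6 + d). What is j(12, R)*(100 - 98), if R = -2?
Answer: 72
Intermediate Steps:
j(d, Q) = 12 + 2*d
j(12, R)*(100 - 98) = (12 + 2*12)*(100 - 98) = (12 + 24)*2 = 36*2 = 72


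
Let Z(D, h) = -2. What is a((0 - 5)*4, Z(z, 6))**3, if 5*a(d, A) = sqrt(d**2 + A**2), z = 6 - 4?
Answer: 808*sqrt(101)/125 ≈ 64.962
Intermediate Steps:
z = 2
a(d, A) = sqrt(A**2 + d**2)/5 (a(d, A) = sqrt(d**2 + A**2)/5 = sqrt(A**2 + d**2)/5)
a((0 - 5)*4, Z(z, 6))**3 = (sqrt((-2)**2 + ((0 - 5)*4)**2)/5)**3 = (sqrt(4 + (-5*4)**2)/5)**3 = (sqrt(4 + (-20)**2)/5)**3 = (sqrt(4 + 400)/5)**3 = (sqrt(404)/5)**3 = ((2*sqrt(101))/5)**3 = (2*sqrt(101)/5)**3 = 808*sqrt(101)/125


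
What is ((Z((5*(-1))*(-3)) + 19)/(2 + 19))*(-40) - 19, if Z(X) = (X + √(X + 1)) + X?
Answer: -2519/21 ≈ -119.95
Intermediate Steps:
Z(X) = √(1 + X) + 2*X (Z(X) = (X + √(1 + X)) + X = √(1 + X) + 2*X)
((Z((5*(-1))*(-3)) + 19)/(2 + 19))*(-40) - 19 = (((√(1 + (5*(-1))*(-3)) + 2*((5*(-1))*(-3))) + 19)/(2 + 19))*(-40) - 19 = (((√(1 - 5*(-3)) + 2*(-5*(-3))) + 19)/21)*(-40) - 19 = (((√(1 + 15) + 2*15) + 19)*(1/21))*(-40) - 19 = (((√16 + 30) + 19)*(1/21))*(-40) - 19 = (((4 + 30) + 19)*(1/21))*(-40) - 19 = ((34 + 19)*(1/21))*(-40) - 19 = (53*(1/21))*(-40) - 19 = (53/21)*(-40) - 19 = -2120/21 - 19 = -2519/21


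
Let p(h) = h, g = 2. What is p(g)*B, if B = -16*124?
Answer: -3968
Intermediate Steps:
B = -1984
p(g)*B = 2*(-1984) = -3968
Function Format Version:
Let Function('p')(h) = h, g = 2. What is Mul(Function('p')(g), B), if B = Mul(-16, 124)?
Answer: -3968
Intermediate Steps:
B = -1984
Mul(Function('p')(g), B) = Mul(2, -1984) = -3968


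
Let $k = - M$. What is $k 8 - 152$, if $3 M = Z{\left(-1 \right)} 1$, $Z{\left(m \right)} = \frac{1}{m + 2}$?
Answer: $- \frac{464}{3} \approx -154.67$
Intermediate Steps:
$Z{\left(m \right)} = \frac{1}{2 + m}$
$M = \frac{1}{3}$ ($M = \frac{\frac{1}{2 - 1} \cdot 1}{3} = \frac{1^{-1} \cdot 1}{3} = \frac{1 \cdot 1}{3} = \frac{1}{3} \cdot 1 = \frac{1}{3} \approx 0.33333$)
$k = - \frac{1}{3}$ ($k = \left(-1\right) \frac{1}{3} = - \frac{1}{3} \approx -0.33333$)
$k 8 - 152 = \left(- \frac{1}{3}\right) 8 - 152 = - \frac{8}{3} - 152 = - \frac{464}{3}$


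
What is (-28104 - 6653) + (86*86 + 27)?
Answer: -27334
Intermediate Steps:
(-28104 - 6653) + (86*86 + 27) = -34757 + (7396 + 27) = -34757 + 7423 = -27334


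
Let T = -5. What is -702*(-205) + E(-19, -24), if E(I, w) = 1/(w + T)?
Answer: 4173389/29 ≈ 1.4391e+5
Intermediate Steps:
E(I, w) = 1/(-5 + w) (E(I, w) = 1/(w - 5) = 1/(-5 + w))
-702*(-205) + E(-19, -24) = -702*(-205) + 1/(-5 - 24) = 143910 + 1/(-29) = 143910 - 1/29 = 4173389/29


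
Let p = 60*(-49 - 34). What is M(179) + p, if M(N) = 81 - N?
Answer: -5078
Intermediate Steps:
p = -4980 (p = 60*(-83) = -4980)
M(179) + p = (81 - 1*179) - 4980 = (81 - 179) - 4980 = -98 - 4980 = -5078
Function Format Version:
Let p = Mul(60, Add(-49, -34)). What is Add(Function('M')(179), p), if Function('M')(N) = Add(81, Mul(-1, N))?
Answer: -5078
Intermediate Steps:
p = -4980 (p = Mul(60, -83) = -4980)
Add(Function('M')(179), p) = Add(Add(81, Mul(-1, 179)), -4980) = Add(Add(81, -179), -4980) = Add(-98, -4980) = -5078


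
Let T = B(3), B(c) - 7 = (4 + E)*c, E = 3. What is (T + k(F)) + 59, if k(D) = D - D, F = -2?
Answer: 87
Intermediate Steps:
B(c) = 7 + 7*c (B(c) = 7 + (4 + 3)*c = 7 + 7*c)
k(D) = 0
T = 28 (T = 7 + 7*3 = 7 + 21 = 28)
(T + k(F)) + 59 = (28 + 0) + 59 = 28 + 59 = 87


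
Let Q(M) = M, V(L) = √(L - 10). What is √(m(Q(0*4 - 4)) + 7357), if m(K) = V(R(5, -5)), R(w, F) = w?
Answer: √(7357 + I*√5) ≈ 85.773 + 0.013*I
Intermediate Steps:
V(L) = √(-10 + L)
m(K) = I*√5 (m(K) = √(-10 + 5) = √(-5) = I*√5)
√(m(Q(0*4 - 4)) + 7357) = √(I*√5 + 7357) = √(7357 + I*√5)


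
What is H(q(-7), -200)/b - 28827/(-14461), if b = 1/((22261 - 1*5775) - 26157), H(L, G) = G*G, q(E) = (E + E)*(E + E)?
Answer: -5594093211173/14461 ≈ -3.8684e+8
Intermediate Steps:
q(E) = 4*E² (q(E) = (2*E)*(2*E) = 4*E²)
H(L, G) = G²
b = -1/9671 (b = 1/((22261 - 5775) - 26157) = 1/(16486 - 26157) = 1/(-9671) = -1/9671 ≈ -0.00010340)
H(q(-7), -200)/b - 28827/(-14461) = (-200)²/(-1/9671) - 28827/(-14461) = 40000*(-9671) - 28827*(-1/14461) = -386840000 + 28827/14461 = -5594093211173/14461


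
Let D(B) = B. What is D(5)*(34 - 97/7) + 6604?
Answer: 46933/7 ≈ 6704.7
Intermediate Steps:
D(5)*(34 - 97/7) + 6604 = 5*(34 - 97/7) + 6604 = 5*(141/7) + 6604 = 705/7 + 6604 = 46933/7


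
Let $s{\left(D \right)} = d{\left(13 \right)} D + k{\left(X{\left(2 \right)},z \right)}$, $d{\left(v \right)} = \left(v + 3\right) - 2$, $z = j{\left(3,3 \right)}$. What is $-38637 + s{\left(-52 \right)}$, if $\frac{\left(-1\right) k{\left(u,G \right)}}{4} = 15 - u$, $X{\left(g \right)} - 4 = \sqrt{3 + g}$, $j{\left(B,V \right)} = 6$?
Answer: $-39409 + 4 \sqrt{5} \approx -39400.0$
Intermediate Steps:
$z = 6$
$X{\left(g \right)} = 4 + \sqrt{3 + g}$
$k{\left(u,G \right)} = -60 + 4 u$ ($k{\left(u,G \right)} = - 4 \left(15 - u\right) = -60 + 4 u$)
$d{\left(v \right)} = 1 + v$ ($d{\left(v \right)} = \left(3 + v\right) - 2 = 1 + v$)
$s{\left(D \right)} = -44 + 4 \sqrt{5} + 14 D$ ($s{\left(D \right)} = \left(1 + 13\right) D - \left(60 - 4 \left(4 + \sqrt{3 + 2}\right)\right) = 14 D - \left(60 - 4 \left(4 + \sqrt{5}\right)\right) = 14 D - \left(44 - 4 \sqrt{5}\right) = -44 + 4 \sqrt{5} + 14 D$)
$-38637 + s{\left(-52 \right)} = -38637 + \left(-44 + 4 \sqrt{5} + 14 \left(-52\right)\right) = -38637 - \left(772 - 4 \sqrt{5}\right) = -39409 + 4 \sqrt{5}$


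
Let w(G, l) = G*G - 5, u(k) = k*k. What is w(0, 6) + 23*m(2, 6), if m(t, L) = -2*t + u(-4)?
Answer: 271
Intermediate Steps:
u(k) = k**2
m(t, L) = 16 - 2*t (m(t, L) = -2*t + (-4)**2 = -2*t + 16 = 16 - 2*t)
w(G, l) = -5 + G**2 (w(G, l) = G**2 - 5 = -5 + G**2)
w(0, 6) + 23*m(2, 6) = (-5 + 0**2) + 23*(16 - 2*2) = (-5 + 0) + 23*(16 - 4) = -5 + 23*12 = -5 + 276 = 271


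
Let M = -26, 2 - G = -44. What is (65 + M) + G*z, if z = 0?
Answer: 39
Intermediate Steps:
G = 46 (G = 2 - 1*(-44) = 2 + 44 = 46)
(65 + M) + G*z = (65 - 26) + 46*0 = 39 + 0 = 39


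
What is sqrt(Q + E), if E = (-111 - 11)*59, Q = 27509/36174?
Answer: I*sqrt(9418007360082)/36174 ≈ 84.837*I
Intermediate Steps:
Q = 27509/36174 (Q = 27509*(1/36174) = 27509/36174 ≈ 0.76046)
E = -7198 (E = -122*59 = -7198)
sqrt(Q + E) = sqrt(27509/36174 - 7198) = sqrt(-260352943/36174) = I*sqrt(9418007360082)/36174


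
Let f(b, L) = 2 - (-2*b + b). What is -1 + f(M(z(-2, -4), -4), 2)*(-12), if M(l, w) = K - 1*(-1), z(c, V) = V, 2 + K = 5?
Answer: -73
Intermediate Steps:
K = 3 (K = -2 + 5 = 3)
M(l, w) = 4 (M(l, w) = 3 - 1*(-1) = 3 + 1 = 4)
f(b, L) = 2 + b (f(b, L) = 2 - (-1)*b = 2 + b)
-1 + f(M(z(-2, -4), -4), 2)*(-12) = -1 + (2 + 4)*(-12) = -1 + 6*(-12) = -1 - 72 = -73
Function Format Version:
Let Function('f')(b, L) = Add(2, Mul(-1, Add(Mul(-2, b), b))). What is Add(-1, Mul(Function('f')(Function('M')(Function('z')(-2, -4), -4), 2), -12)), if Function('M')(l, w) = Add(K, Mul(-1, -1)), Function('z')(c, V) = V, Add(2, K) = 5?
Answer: -73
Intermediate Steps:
K = 3 (K = Add(-2, 5) = 3)
Function('M')(l, w) = 4 (Function('M')(l, w) = Add(3, Mul(-1, -1)) = Add(3, 1) = 4)
Function('f')(b, L) = Add(2, b) (Function('f')(b, L) = Add(2, Mul(-1, Mul(-1, b))) = Add(2, b))
Add(-1, Mul(Function('f')(Function('M')(Function('z')(-2, -4), -4), 2), -12)) = Add(-1, Mul(Add(2, 4), -12)) = Add(-1, Mul(6, -12)) = Add(-1, -72) = -73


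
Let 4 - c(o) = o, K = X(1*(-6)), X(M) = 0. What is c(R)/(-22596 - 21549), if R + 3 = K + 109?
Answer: 34/14715 ≈ 0.0023106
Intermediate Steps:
K = 0
R = 106 (R = -3 + (0 + 109) = -3 + 109 = 106)
c(o) = 4 - o
c(R)/(-22596 - 21549) = (4 - 1*106)/(-22596 - 21549) = (4 - 106)/(-44145) = -102*(-1/44145) = 34/14715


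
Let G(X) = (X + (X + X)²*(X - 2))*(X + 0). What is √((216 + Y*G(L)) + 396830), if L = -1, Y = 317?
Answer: √401167 ≈ 633.38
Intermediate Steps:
G(X) = X*(X + 4*X²*(-2 + X)) (G(X) = (X + (2*X)²*(-2 + X))*X = (X + (4*X²)*(-2 + X))*X = (X + 4*X²*(-2 + X))*X = X*(X + 4*X²*(-2 + X)))
√((216 + Y*G(L)) + 396830) = √((216 + 317*((-1)²*(1 - 8*(-1) + 4*(-1)²))) + 396830) = √((216 + 317*(1*(1 + 8 + 4*1))) + 396830) = √((216 + 317*(1*(1 + 8 + 4))) + 396830) = √((216 + 317*(1*13)) + 396830) = √((216 + 317*13) + 396830) = √((216 + 4121) + 396830) = √(4337 + 396830) = √401167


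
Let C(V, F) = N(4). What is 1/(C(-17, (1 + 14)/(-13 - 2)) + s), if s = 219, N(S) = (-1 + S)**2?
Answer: 1/228 ≈ 0.0043860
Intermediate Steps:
C(V, F) = 9 (C(V, F) = (-1 + 4)**2 = 3**2 = 9)
1/(C(-17, (1 + 14)/(-13 - 2)) + s) = 1/(9 + 219) = 1/228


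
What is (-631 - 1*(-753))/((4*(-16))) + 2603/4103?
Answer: -166987/131296 ≈ -1.2718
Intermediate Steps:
(-631 - 1*(-753))/((4*(-16))) + 2603/4103 = (-631 + 753)/(-64) + 2603*(1/4103) = 122*(-1/64) + 2603/4103 = -61/32 + 2603/4103 = -166987/131296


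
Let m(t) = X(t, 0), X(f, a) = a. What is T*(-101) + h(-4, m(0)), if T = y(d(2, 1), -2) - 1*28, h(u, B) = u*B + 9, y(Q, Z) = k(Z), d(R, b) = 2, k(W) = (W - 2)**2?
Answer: 1221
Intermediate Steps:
k(W) = (-2 + W)**2
y(Q, Z) = (-2 + Z)**2
m(t) = 0
h(u, B) = 9 + B*u (h(u, B) = B*u + 9 = 9 + B*u)
T = -12 (T = (-2 - 2)**2 - 1*28 = (-4)**2 - 28 = 16 - 28 = -12)
T*(-101) + h(-4, m(0)) = -12*(-101) + (9 + 0*(-4)) = 1212 + (9 + 0) = 1212 + 9 = 1221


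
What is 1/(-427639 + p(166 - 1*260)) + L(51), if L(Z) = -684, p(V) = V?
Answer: -292569373/427733 ≈ -684.00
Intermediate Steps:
1/(-427639 + p(166 - 1*260)) + L(51) = 1/(-427639 + (166 - 1*260)) - 684 = 1/(-427639 + (166 - 260)) - 684 = 1/(-427639 - 94) - 684 = 1/(-427733) - 684 = -1/427733 - 684 = -292569373/427733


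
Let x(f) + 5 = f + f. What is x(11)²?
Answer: 289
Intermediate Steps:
x(f) = -5 + 2*f (x(f) = -5 + (f + f) = -5 + 2*f)
x(11)² = (-5 + 2*11)² = (-5 + 22)² = 17² = 289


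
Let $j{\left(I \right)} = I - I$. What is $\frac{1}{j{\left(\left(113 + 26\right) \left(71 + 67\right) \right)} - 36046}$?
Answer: $- \frac{1}{36046} \approx -2.7742 \cdot 10^{-5}$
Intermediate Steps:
$j{\left(I \right)} = 0$
$\frac{1}{j{\left(\left(113 + 26\right) \left(71 + 67\right) \right)} - 36046} = \frac{1}{0 - 36046} = \frac{1}{-36046} = - \frac{1}{36046}$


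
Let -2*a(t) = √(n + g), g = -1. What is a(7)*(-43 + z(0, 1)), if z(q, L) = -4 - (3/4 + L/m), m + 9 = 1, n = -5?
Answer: 381*I*√6/16 ≈ 58.328*I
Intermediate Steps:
m = -8 (m = -9 + 1 = -8)
a(t) = -I*√6/2 (a(t) = -√(-5 - 1)/2 = -I*√6/2)
z(q, L) = -19/4 + L/8 (z(q, L) = -4 - (3/4 + L/(-8)) = -4 - (3*(¼) + L*(-⅛)) = -4 - (¾ - L/8) = -4 + (-¾ + L/8) = -19/4 + L/8)
a(7)*(-43 + z(0, 1)) = (-I*√6/2)*(-43 + (-19/4 + (⅛)*1)) = (-I*√6/2)*(-43 + (-19/4 + ⅛)) = (-I*√6/2)*(-43 - 37/8) = -I*√6/2*(-381/8) = 381*I*√6/16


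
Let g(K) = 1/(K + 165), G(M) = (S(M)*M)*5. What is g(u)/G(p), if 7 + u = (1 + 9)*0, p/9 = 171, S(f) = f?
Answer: 1/1871131590 ≈ 5.3444e-10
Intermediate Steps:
p = 1539 (p = 9*171 = 1539)
u = -7 (u = -7 + (1 + 9)*0 = -7 + 10*0 = -7 + 0 = -7)
G(M) = 5*M**2 (G(M) = (M*M)*5 = M**2*5 = 5*M**2)
g(K) = 1/(165 + K)
g(u)/G(p) = 1/((165 - 7)*((5*1539**2))) = 1/(158*((5*2368521))) = (1/158)/11842605 = (1/158)*(1/11842605) = 1/1871131590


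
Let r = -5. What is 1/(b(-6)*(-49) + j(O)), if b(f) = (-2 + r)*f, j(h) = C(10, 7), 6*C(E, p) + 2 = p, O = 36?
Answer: -6/12343 ≈ -0.00048611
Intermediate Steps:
C(E, p) = -1/3 + p/6
j(h) = 5/6 (j(h) = -1/3 + (1/6)*7 = -1/3 + 7/6 = 5/6)
b(f) = -7*f (b(f) = (-2 - 5)*f = -7*f)
1/(b(-6)*(-49) + j(O)) = 1/(-7*(-6)*(-49) + 5/6) = 1/(42*(-49) + 5/6) = 1/(-2058 + 5/6) = 1/(-12343/6) = -6/12343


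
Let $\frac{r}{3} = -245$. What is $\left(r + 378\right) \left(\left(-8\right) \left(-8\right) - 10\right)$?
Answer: $-19278$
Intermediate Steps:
$r = -735$ ($r = 3 \left(-245\right) = -735$)
$\left(r + 378\right) \left(\left(-8\right) \left(-8\right) - 10\right) = \left(-735 + 378\right) \left(\left(-8\right) \left(-8\right) - 10\right) = - 357 \left(64 - 10\right) = \left(-357\right) 54 = -19278$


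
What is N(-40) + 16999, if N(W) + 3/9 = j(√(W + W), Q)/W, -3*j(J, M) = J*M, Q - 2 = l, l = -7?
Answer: 50996/3 - I*√5/6 ≈ 16999.0 - 0.37268*I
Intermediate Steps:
Q = -5 (Q = 2 - 7 = -5)
j(J, M) = -J*M/3
N(W) = -⅓ + 5*√2/(3*√W) (N(W) = -⅓ + (-⅓*√(W + W)*(-5))/W = -⅓ + (-⅓*√(2*W)*(-5))/W = -⅓ + (-⅓*√2*√W*(-5))/W = -⅓ + (5*√2*√W/3)/W = -⅓ + 5*√2/(3*√W))
N(-40) + 16999 = (⅓)*(-1*(-40) + 5*√2*√(-40))/(-40) + 16999 = (⅓)*(-1/40)*(40 + 5*√2*(2*I*√10)) + 16999 = (⅓)*(-1/40)*(40 + 20*I*√5) + 16999 = (-⅓ - I*√5/6) + 16999 = 50996/3 - I*√5/6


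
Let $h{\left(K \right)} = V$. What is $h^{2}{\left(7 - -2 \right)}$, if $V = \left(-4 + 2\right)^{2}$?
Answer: $16$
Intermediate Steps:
$V = 4$ ($V = \left(-2\right)^{2} = 4$)
$h{\left(K \right)} = 4$
$h^{2}{\left(7 - -2 \right)} = 4^{2} = 16$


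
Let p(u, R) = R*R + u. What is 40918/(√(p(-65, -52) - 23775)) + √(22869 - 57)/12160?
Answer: √5703/6080 - 20459*I*√1321/2642 ≈ 0.012421 - 281.45*I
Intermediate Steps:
p(u, R) = u + R² (p(u, R) = R² + u = u + R²)
40918/(√(p(-65, -52) - 23775)) + √(22869 - 57)/12160 = 40918/(√((-65 + (-52)²) - 23775)) + √(22869 - 57)/12160 = 40918/(√((-65 + 2704) - 23775)) + √22812*(1/12160) = 40918/(√(2639 - 23775)) + (2*√5703)*(1/12160) = 40918/(√(-21136)) + √5703/6080 = 40918/((4*I*√1321)) + √5703/6080 = 40918*(-I*√1321/5284) + √5703/6080 = -20459*I*√1321/2642 + √5703/6080 = √5703/6080 - 20459*I*√1321/2642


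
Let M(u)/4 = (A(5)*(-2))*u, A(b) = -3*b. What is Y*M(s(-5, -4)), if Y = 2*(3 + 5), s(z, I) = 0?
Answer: 0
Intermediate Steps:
M(u) = 120*u (M(u) = 4*((-3*5*(-2))*u) = 4*((-15*(-2))*u) = 4*(30*u) = 120*u)
Y = 16 (Y = 2*8 = 16)
Y*M(s(-5, -4)) = 16*(120*0) = 16*0 = 0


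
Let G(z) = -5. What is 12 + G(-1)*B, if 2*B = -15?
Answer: 99/2 ≈ 49.500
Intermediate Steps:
B = -15/2 (B = (½)*(-15) = -15/2 ≈ -7.5000)
12 + G(-1)*B = 12 - 5*(-15/2) = 12 + 75/2 = 99/2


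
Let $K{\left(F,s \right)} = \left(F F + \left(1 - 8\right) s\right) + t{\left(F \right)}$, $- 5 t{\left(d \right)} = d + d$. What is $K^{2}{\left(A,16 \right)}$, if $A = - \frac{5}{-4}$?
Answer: $\frac{3150625}{256} \approx 12307.0$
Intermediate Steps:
$t{\left(d \right)} = - \frac{2 d}{5}$ ($t{\left(d \right)} = - \frac{d + d}{5} = - \frac{2 d}{5}$)
$A = \frac{5}{4}$ ($A = \left(-5\right) \left(- \frac{1}{4}\right) = \frac{5}{4} \approx 1.25$)
$K{\left(F,s \right)} = F^{2} - 7 s - \frac{2 F}{5}$ ($K{\left(F,s \right)} = \left(F F + \left(1 - 8\right) s\right) - \frac{2 F}{5} = \left(F^{2} + \left(1 - 8\right) s\right) - \frac{2 F}{5} = \left(F^{2} - 7 s\right) - \frac{2 F}{5} = F^{2} - 7 s - \frac{2 F}{5}$)
$K^{2}{\left(A,16 \right)} = \left(\left(\frac{5}{4}\right)^{2} - 112 - \frac{1}{2}\right)^{2} = \left(\frac{25}{16} - 112 - \frac{1}{2}\right)^{2} = \left(- \frac{1775}{16}\right)^{2} = \frac{3150625}{256}$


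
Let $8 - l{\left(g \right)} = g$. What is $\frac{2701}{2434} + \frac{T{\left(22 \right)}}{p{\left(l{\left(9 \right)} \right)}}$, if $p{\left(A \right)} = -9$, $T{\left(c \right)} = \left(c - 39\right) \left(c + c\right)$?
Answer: $\frac{1844941}{21906} \approx 84.221$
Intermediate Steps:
$l{\left(g \right)} = 8 - g$
$T{\left(c \right)} = 2 c \left(-39 + c\right)$ ($T{\left(c \right)} = \left(-39 + c\right) 2 c = 2 c \left(-39 + c\right)$)
$\frac{2701}{2434} + \frac{T{\left(22 \right)}}{p{\left(l{\left(9 \right)} \right)}} = \frac{2701}{2434} + \frac{2 \cdot 22 \left(-39 + 22\right)}{-9} = 2701 \cdot \frac{1}{2434} + 2 \cdot 22 \left(-17\right) \left(- \frac{1}{9}\right) = \frac{2701}{2434} - - \frac{748}{9} = \frac{2701}{2434} + \frac{748}{9} = \frac{1844941}{21906}$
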